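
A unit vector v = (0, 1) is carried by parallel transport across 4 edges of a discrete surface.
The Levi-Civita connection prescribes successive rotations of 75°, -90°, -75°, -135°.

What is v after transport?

Total rotation: 75° + (-90°) + (-75°) + (-135°) = -225° ≡ 135° (mod 360°). Final vector: (-0.7071, -0.7071)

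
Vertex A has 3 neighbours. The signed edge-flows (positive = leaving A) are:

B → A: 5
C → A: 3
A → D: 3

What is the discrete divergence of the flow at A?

Divergence = sum of outgoing flows = (-5) + (-3) + 3 = -5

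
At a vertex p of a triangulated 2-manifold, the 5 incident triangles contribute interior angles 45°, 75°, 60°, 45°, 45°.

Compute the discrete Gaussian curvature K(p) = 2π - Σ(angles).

Sum of angles = 270°. K = 360° - 270° = 90°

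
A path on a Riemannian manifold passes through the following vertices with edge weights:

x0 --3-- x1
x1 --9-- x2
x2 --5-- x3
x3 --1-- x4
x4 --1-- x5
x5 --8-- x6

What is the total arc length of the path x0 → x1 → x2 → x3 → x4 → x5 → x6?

Arc length = 3 + 9 + 5 + 1 + 1 + 8 = 27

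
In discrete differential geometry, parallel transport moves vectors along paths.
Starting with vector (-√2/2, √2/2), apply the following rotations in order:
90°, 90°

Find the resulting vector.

Total rotation: 90° + 90° = 180°. Final vector: (0.7071, -0.7071)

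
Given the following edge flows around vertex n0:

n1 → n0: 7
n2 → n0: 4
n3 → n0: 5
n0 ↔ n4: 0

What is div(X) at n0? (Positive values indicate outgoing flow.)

Divergence = sum of outgoing flows = (-7) + (-4) + (-5) + 0 = -16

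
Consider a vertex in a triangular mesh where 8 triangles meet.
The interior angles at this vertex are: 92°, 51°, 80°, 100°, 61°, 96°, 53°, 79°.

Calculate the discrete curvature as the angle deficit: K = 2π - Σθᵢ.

Sum of angles = 612°. K = 360° - 612° = -252° = -7π/5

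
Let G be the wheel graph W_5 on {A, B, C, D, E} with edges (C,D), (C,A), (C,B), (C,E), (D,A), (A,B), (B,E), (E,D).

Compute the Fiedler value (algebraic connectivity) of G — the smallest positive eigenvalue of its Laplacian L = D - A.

The wheel W_5 is the join K_1 ∨ C_4 (a hub joined to every vertex of a cycle of length 4). For a join G ∨ H (G on p vertices, H on q vertices) the Laplacian spectrum is 0, p+q, the eigenvalues of L(G) other than one 0 each shifted by +q, and the eigenvalues of L(H) other than one 0 each shifted by +p. With G = K_1 (p = 1, nothing left after dropping its 0) and H = C_4 (q = 4, eigenvalues 2 − 2cos(2πk/4), k = 0, …, 3; drop k = 0), the spectrum of W_5 is 0, 5, and 1 + (2 − 2cos(2πk/4)) = 3 − 2cos(2πk/4) for k = 1, …, 3:
k=1: 3 − 2cos(π/2) = 3.0; k=2: 3 − 2cos(π) = 5.0; k=3: 3 − 2cos(3π/2) = 3.0.
Laplacian eigenvalues: [0.0, 3.0, 3.0, 5.0, 5.0]. Algebraic connectivity (smallest non-zero eigenvalue) = 3.0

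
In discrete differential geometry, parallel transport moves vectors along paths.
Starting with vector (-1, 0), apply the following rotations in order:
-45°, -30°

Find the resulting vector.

Total rotation: (-45°) + (-30°) = -75°. Final vector: (-0.2588, 0.9659)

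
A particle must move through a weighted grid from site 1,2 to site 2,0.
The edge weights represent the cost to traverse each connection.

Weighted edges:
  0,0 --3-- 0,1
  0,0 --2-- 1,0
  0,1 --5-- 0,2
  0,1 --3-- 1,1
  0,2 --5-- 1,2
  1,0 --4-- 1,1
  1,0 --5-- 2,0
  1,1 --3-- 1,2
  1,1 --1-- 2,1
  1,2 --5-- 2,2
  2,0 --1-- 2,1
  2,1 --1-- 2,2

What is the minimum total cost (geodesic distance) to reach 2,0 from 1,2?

Shortest path: 1,2 → 1,1 → 2,1 → 2,0, total weight = 5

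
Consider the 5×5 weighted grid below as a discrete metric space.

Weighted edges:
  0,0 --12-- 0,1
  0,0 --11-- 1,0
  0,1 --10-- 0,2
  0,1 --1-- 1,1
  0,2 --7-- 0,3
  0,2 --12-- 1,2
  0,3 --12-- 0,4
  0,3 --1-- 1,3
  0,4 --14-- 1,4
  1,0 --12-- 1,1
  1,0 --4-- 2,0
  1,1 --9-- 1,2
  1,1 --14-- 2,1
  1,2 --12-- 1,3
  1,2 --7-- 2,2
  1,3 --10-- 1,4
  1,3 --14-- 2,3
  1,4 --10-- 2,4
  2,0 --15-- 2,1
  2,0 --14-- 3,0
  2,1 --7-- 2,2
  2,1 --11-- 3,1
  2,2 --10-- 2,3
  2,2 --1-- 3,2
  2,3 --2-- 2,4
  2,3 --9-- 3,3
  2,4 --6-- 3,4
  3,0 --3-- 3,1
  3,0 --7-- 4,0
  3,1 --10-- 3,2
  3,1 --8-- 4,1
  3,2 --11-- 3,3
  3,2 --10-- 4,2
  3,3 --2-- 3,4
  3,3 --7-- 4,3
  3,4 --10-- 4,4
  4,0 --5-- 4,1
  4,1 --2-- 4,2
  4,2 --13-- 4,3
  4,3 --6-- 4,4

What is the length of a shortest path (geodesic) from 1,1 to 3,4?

Shortest path: 1,1 → 1,2 → 2,2 → 3,2 → 3,3 → 3,4, total weight = 30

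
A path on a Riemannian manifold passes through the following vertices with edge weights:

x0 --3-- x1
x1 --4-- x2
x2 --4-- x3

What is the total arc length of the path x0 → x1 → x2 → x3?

Arc length = 3 + 4 + 4 = 11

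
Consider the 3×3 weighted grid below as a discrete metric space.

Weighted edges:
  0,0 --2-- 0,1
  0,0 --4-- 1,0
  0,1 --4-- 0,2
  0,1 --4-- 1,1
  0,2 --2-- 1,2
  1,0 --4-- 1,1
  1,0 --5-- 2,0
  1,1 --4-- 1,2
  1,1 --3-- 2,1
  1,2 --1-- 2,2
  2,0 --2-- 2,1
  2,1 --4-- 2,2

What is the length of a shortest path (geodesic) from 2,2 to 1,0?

Shortest path: 2,2 → 1,2 → 1,1 → 1,0, total weight = 9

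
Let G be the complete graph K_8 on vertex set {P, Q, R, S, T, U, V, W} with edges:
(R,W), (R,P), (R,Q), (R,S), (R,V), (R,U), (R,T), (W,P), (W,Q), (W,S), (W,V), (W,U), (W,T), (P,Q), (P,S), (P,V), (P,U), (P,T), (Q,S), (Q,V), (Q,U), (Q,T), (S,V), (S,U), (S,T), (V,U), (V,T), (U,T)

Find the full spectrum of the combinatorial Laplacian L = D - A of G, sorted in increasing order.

For the complete graph K_n, L = nI − J (J = all-ones matrix). J has eigenvalues n (once, eigenvector 𝟙) and 0 (multiplicity n−1), so L has eigenvalues 0 (once) and n (multiplicity n−1). Here n = 8: eigenvalue 0 once and 8 with multiplicity 7.
Laplacian eigenvalues (increasing order): [0.0, 8.0, 8.0, 8.0, 8.0, 8.0, 8.0, 8.0]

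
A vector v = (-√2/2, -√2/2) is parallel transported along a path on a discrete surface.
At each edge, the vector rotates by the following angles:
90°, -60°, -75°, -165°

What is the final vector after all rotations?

Total rotation: 90° + (-60°) + (-75°) + (-165°) = -210° ≡ 150° (mod 360°). Final vector: (0.9659, 0.2588)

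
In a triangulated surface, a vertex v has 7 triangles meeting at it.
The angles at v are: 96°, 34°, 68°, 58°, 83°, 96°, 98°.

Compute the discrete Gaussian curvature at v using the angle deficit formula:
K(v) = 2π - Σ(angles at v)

Sum of angles = 533°. K = 360° - 533° = -173° = -173π/180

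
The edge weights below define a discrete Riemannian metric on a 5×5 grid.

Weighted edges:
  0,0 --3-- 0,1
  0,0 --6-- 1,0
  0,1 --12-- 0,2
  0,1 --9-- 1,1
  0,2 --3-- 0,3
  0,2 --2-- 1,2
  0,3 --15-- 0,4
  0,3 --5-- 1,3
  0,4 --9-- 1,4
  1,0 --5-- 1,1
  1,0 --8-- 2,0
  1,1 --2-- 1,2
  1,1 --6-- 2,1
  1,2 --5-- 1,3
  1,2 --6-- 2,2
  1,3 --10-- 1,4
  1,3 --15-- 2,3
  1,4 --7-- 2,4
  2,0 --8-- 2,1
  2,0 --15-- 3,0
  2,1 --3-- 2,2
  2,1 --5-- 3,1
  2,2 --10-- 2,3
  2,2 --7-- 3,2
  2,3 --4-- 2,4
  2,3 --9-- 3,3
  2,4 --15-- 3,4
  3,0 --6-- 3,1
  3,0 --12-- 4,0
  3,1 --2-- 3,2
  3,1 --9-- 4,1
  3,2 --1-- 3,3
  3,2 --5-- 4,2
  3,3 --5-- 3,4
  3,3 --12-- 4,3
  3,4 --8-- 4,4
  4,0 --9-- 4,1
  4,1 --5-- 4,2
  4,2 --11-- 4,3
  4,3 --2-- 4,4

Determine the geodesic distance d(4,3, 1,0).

Shortest path: 4,3 → 3,3 → 3,2 → 3,1 → 2,1 → 1,1 → 1,0, total weight = 31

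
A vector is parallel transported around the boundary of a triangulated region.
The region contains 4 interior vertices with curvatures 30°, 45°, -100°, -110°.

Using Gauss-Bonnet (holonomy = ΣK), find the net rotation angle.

Holonomy = total enclosed curvature = 30° + 45° + (-100°) + (-110°) = -135°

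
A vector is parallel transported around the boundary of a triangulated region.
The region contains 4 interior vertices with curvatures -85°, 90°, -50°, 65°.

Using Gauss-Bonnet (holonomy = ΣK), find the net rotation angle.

Holonomy = total enclosed curvature = (-85°) + 90° + (-50°) + 65° = 20°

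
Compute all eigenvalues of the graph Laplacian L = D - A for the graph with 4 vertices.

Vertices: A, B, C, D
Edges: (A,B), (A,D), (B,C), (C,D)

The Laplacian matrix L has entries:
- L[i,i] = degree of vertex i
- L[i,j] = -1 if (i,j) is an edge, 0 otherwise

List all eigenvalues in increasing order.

Degrees: deg(A) = 2, deg(B) = 2, deg(C) = 2, deg(D) = 2.
L = D − A with rows/columns ordered (A, B, C, D):
  [ 2, -1,  0, -1]
  [-1,  2, -1,  0]
  [ 0, -1,  2, -1]
  [-1,  0, -1,  2]
Characteristic polynomial: det(λI − L) = λ(λ − 2)²(λ − 4).
Roots: λ = 0; (λ − 2) = 0 ⇒ λ = 2 (multiplicity 2); (λ − 4) = 0 ⇒ λ = 4.
(Check: the roots sum (with multiplicity) to 8, matching trace L = Σdeg = 2·4 = 8.)
Laplacian eigenvalues (increasing order): [0.0, 2.0, 2.0, 4.0]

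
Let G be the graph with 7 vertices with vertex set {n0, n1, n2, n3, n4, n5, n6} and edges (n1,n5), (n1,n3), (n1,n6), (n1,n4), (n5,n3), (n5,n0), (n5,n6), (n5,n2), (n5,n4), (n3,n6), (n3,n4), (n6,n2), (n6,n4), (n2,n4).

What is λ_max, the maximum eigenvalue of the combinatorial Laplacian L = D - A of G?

Degrees: deg(n0) = 1, deg(n1) = 4, deg(n2) = 3, deg(n3) = 4, deg(n4) = 5, deg(n5) = 6, deg(n6) = 5.
L = D − A with rows/columns ordered (n0, n1, n2, n3, n4, n5, n6):
  [ 1,  0,  0,  0,  0, -1,  0]
  [ 0,  4,  0, -1, -1, -1, -1]
  [ 0,  0,  3,  0, -1, -1, -1]
  [ 0, -1,  0,  4, -1, -1, -1]
  [ 0, -1, -1, -1,  5, -1, -1]
  [-1, -1, -1, -1, -1,  6, -1]
  [ 0, -1, -1, -1, -1, -1,  5]
Characteristic polynomial: det(λI − L) = λ(λ − 1)(λ − 3)(λ − 5)(λ − 6)²(λ − 7).
Roots: λ = 0; (λ − 1) = 0 ⇒ λ = 1; (λ − 3) = 0 ⇒ λ = 3; (λ − 5) = 0 ⇒ λ = 5; (λ − 6) = 0 ⇒ λ = 6 (multiplicity 2); (λ − 7) = 0 ⇒ λ = 7.
(Check: the roots sum (with multiplicity) to 28, matching trace L = Σdeg = 2·14 = 28.)
Laplacian eigenvalues: [0.0, 1.0, 3.0, 5.0, 6.0, 6.0, 7.0]. Largest eigenvalue (spectral radius) = 7.0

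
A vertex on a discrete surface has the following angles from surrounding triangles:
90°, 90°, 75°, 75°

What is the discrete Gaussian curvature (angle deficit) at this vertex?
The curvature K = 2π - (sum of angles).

Sum of angles = 330°. K = 360° - 330° = 30° = π/6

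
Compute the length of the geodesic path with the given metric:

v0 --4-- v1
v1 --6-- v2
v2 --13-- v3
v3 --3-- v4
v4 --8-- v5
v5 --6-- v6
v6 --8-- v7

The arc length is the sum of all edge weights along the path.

Arc length = 4 + 6 + 13 + 3 + 8 + 6 + 8 = 48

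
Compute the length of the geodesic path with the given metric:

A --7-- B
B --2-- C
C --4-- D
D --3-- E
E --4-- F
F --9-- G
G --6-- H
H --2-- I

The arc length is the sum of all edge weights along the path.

Arc length = 7 + 2 + 4 + 3 + 4 + 9 + 6 + 2 = 37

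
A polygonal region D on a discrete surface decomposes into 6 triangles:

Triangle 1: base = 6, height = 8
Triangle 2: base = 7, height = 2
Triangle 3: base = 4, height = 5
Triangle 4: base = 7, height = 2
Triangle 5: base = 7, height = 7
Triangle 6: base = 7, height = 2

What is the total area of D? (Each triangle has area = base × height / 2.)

(1/2)×6×8 + (1/2)×7×2 + (1/2)×4×5 + (1/2)×7×2 + (1/2)×7×7 + (1/2)×7×2 = 79.5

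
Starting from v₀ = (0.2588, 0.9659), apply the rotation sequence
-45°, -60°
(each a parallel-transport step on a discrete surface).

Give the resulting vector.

Total rotation: (-45°) + (-60°) = -105°. Final vector: (0.8660, -0.5000)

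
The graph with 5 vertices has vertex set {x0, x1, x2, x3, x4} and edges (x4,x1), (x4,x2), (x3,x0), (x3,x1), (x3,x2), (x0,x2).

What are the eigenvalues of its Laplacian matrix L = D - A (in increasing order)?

Degrees: deg(x0) = 2, deg(x1) = 2, deg(x2) = 3, deg(x3) = 3, deg(x4) = 2.
L = D − A with rows/columns ordered (x0, x1, x2, x3, x4):
  [ 2,  0, -1, -1,  0]
  [ 0,  2,  0, -1, -1]
  [-1,  0,  3, -1, -1]
  [-1, -1, -1,  3,  0]
  [ 0, -1, -1,  0,  2]
Characteristic polynomial: det(λI − L) = λ(λ² − 5λ + 5)(λ² − 7λ + 11).
Roots: λ = 0; (λ² − 5λ + 5) = 0 ⇒ λ = (5 ± √5)/2 ≈ 1.382, 3.618; (λ² − 7λ + 11) = 0 ⇒ λ = (7 ± √5)/2 ≈ 2.382, 4.618.
(Check: the roots sum (with multiplicity) to 12, matching trace L = Σdeg = 2·6 = 12.)
Laplacian eigenvalues (increasing order): [0.0, 1.382, 2.382, 3.618, 4.618]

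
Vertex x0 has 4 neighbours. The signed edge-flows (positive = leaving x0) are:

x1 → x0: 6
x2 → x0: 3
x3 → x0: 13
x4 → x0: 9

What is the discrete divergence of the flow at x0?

Divergence = sum of outgoing flows = (-6) + (-3) + (-13) + (-9) = -31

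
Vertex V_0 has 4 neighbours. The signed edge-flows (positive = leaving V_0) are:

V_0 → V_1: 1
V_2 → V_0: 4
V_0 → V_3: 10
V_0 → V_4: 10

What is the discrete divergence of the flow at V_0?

Divergence = sum of outgoing flows = 1 + (-4) + 10 + 10 = 17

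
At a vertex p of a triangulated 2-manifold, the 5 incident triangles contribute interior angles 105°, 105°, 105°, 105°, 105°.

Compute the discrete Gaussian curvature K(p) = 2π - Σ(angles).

Sum of angles = 525°. K = 360° - 525° = -165° = -11π/12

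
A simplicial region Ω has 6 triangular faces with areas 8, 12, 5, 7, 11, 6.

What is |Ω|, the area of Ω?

8 + 12 + 5 + 7 + 11 + 6 = 49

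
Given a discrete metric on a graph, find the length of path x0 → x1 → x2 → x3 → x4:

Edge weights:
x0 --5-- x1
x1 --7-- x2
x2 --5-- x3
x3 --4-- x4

Arc length = 5 + 7 + 5 + 4 = 21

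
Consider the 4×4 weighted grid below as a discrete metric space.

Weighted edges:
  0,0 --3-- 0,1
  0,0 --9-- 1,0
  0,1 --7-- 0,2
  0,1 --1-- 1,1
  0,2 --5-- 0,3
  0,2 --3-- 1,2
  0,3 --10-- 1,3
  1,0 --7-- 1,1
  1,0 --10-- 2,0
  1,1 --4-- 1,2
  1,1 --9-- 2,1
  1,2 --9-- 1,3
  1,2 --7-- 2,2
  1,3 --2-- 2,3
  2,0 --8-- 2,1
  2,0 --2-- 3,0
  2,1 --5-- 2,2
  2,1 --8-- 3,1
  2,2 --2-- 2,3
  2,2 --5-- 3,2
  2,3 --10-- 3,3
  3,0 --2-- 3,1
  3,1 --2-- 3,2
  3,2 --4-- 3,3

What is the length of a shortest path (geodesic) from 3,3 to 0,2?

Shortest path: 3,3 → 3,2 → 2,2 → 1,2 → 0,2, total weight = 19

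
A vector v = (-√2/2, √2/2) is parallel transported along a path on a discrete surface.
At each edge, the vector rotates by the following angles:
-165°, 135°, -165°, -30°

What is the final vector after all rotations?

Total rotation: (-165°) + 135° + (-165°) + (-30°) = -225° ≡ 135° (mod 360°). Final vector: (0, -1)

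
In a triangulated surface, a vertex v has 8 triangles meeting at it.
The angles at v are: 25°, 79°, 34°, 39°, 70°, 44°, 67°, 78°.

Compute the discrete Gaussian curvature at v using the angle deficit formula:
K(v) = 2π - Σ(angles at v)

Sum of angles = 436°. K = 360° - 436° = -76° = -19π/45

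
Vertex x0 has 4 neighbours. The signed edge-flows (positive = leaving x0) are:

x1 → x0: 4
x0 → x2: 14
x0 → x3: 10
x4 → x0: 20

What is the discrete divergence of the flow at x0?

Divergence = sum of outgoing flows = (-4) + 14 + 10 + (-20) = 0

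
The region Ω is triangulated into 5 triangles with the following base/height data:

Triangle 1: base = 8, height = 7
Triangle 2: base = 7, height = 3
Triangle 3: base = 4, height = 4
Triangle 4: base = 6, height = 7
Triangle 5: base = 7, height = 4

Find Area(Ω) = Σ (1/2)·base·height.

(1/2)×8×7 + (1/2)×7×3 + (1/2)×4×4 + (1/2)×6×7 + (1/2)×7×4 = 81.5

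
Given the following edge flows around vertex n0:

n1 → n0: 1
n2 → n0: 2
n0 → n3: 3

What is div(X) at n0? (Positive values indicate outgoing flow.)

Divergence = sum of outgoing flows = (-1) + (-2) + 3 = 0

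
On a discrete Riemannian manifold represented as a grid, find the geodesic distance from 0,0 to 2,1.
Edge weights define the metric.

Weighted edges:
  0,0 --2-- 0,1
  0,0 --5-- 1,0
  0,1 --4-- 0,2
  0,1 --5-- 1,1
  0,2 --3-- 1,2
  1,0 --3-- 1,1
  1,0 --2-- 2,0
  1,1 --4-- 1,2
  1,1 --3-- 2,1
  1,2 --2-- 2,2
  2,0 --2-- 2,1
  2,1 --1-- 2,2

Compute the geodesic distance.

Shortest path: 0,0 → 1,0 → 2,0 → 2,1, total weight = 9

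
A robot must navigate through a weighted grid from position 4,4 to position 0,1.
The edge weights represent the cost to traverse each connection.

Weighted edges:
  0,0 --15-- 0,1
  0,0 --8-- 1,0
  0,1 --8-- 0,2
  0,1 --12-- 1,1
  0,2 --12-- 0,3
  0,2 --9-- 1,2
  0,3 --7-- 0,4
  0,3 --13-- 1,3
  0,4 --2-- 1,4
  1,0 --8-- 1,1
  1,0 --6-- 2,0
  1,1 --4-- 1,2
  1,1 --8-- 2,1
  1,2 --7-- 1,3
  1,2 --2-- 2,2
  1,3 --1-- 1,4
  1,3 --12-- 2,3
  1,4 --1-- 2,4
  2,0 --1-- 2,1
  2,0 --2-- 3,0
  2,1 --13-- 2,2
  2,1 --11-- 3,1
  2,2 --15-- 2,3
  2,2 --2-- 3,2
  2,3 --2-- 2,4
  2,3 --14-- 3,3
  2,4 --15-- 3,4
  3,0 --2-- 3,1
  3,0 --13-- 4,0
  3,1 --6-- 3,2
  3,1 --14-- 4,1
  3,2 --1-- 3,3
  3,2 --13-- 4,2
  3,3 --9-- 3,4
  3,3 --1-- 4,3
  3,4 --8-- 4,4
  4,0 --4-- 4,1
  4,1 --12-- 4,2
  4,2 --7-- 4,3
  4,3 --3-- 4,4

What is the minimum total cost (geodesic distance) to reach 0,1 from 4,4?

Shortest path: 4,4 → 4,3 → 3,3 → 3,2 → 2,2 → 1,2 → 1,1 → 0,1, total weight = 25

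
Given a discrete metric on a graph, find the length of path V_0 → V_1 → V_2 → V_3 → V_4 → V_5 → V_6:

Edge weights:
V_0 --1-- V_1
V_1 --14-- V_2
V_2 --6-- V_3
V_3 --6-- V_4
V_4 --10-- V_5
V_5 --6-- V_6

Arc length = 1 + 14 + 6 + 6 + 10 + 6 = 43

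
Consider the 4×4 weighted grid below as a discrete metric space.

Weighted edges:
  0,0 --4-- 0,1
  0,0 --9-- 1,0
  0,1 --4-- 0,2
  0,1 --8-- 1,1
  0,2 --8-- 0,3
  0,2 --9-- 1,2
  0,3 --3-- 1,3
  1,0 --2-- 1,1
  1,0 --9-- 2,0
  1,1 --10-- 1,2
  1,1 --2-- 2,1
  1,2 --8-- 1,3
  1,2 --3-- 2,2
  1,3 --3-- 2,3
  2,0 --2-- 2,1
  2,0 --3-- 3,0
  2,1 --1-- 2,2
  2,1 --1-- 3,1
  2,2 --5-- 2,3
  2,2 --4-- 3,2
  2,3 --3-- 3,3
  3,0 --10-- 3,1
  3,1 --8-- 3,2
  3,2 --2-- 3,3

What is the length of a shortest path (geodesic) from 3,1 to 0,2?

Shortest path: 3,1 → 2,1 → 2,2 → 1,2 → 0,2, total weight = 14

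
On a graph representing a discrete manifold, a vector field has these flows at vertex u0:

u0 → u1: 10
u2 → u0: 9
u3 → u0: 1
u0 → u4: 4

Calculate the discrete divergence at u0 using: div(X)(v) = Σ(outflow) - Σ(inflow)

Divergence = sum of outgoing flows = 10 + (-9) + (-1) + 4 = 4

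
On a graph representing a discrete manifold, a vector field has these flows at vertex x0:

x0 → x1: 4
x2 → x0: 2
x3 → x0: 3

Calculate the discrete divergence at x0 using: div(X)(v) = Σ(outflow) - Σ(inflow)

Divergence = sum of outgoing flows = 4 + (-2) + (-3) = -1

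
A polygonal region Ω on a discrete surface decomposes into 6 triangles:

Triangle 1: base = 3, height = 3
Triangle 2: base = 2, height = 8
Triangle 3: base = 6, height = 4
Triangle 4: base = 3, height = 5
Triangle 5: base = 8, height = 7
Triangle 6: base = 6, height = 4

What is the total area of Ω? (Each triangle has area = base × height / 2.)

(1/2)×3×3 + (1/2)×2×8 + (1/2)×6×4 + (1/2)×3×5 + (1/2)×8×7 + (1/2)×6×4 = 72.0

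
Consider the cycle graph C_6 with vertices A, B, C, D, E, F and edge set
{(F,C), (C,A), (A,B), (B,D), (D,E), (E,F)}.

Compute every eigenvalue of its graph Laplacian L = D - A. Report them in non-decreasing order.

The cycle graph C_n has Laplacian eigenvalues λ_k = 2 − 2cos(2πk/n), k = 0, 1, …, n−1. Here n = 6:
k=0: 2 − 2cos(0) = 0.0; k=1: 2 − 2cos(π/3) = 1.0; k=2: 2 − 2cos(2π/3) = 3.0; k=3: 2 − 2cos(π) = 4.0; k=4: 2 − 2cos(4π/3) = 3.0; k=5: 2 − 2cos(5π/3) = 1.0.
Laplacian eigenvalues (increasing order): [0.0, 1.0, 1.0, 3.0, 3.0, 4.0]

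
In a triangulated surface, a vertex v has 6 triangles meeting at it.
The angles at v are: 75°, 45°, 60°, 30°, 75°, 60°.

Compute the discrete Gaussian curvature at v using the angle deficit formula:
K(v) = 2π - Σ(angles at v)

Sum of angles = 345°. K = 360° - 345° = 15°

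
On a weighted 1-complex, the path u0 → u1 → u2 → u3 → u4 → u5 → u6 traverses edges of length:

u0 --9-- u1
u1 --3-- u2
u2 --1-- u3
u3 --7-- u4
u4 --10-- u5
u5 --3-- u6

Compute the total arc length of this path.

Arc length = 9 + 3 + 1 + 7 + 10 + 3 = 33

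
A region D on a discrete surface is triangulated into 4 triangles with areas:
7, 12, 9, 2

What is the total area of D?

7 + 12 + 9 + 2 = 30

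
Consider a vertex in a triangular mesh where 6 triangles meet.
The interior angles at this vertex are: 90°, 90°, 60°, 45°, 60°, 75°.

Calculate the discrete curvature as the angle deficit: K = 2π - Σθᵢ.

Sum of angles = 420°. K = 360° - 420° = -60° = -π/3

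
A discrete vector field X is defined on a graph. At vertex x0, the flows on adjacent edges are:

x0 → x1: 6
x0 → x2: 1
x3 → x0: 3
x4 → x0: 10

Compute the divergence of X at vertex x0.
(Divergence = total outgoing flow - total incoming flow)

Divergence = sum of outgoing flows = 6 + 1 + (-3) + (-10) = -6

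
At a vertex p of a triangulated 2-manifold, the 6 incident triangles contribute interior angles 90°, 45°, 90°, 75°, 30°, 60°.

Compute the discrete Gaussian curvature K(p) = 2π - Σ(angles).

Sum of angles = 390°. K = 360° - 390° = -30°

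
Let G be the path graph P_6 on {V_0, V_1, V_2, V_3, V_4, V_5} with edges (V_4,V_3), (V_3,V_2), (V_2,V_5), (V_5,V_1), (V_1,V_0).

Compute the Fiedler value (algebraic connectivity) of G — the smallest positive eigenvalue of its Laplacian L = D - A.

The path graph P_n has Laplacian eigenvalues λ_k = 2 − 2cos(kπ/n), k = 0, 1, …, n−1. Here n = 6:
k=0: 2 − 2cos(0) = 0.0; k=1: 2 − 2cos(π/6) = 0.2679; k=2: 2 − 2cos(π/3) = 1.0; k=3: 2 − 2cos(π/2) = 2.0; k=4: 2 − 2cos(2π/3) = 3.0; k=5: 2 − 2cos(5π/6) = 3.7321.
Laplacian eigenvalues: [0.0, 0.2679, 1.0, 2.0, 3.0, 3.7321]. Algebraic connectivity (smallest non-zero eigenvalue) = 0.2679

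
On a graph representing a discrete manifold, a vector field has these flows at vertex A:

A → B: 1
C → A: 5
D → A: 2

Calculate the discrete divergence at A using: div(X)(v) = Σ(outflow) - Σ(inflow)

Divergence = sum of outgoing flows = 1 + (-5) + (-2) = -6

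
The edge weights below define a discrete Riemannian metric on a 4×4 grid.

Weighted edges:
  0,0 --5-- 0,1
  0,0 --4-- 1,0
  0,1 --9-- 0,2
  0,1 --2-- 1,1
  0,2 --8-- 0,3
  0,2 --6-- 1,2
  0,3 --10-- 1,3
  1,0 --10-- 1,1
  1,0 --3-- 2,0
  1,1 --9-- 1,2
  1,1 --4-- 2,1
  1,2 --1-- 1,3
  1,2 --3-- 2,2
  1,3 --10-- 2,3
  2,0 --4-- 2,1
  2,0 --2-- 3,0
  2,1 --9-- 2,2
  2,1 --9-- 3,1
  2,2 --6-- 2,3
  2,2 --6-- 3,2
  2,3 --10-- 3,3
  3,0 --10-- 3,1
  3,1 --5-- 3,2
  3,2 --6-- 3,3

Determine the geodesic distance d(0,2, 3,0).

Shortest path: 0,2 → 0,1 → 1,1 → 2,1 → 2,0 → 3,0, total weight = 21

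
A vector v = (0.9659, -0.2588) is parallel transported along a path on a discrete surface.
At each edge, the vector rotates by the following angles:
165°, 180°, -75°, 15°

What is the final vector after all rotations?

Total rotation: 165° + 180° + (-75°) + 15° = 285° ≡ -75° (mod 360°). Final vector: (0, -1)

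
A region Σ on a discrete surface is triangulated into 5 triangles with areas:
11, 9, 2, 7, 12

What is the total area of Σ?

11 + 9 + 2 + 7 + 12 = 41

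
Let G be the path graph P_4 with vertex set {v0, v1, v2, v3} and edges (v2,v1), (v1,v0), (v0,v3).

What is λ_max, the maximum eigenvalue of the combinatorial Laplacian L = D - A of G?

The path graph P_n has Laplacian eigenvalues λ_k = 2 − 2cos(kπ/n), k = 0, 1, …, n−1. Here n = 4:
k=0: 2 − 2cos(0) = 0.0; k=1: 2 − 2cos(π/4) = 0.5858; k=2: 2 − 2cos(π/2) = 2.0; k=3: 2 − 2cos(3π/4) = 3.4142.
Laplacian eigenvalues: [0.0, 0.5858, 2.0, 3.4142]. Largest eigenvalue (spectral radius) = 3.4142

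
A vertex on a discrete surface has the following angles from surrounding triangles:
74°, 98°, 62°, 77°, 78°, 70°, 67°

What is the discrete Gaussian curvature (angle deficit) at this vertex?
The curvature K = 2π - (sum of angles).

Sum of angles = 526°. K = 360° - 526° = -166° = -83π/90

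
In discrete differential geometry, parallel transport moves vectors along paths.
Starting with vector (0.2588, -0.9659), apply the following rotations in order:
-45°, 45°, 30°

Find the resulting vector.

Total rotation: (-45°) + 45° + 30° = 30°. Final vector: (0.7071, -0.7071)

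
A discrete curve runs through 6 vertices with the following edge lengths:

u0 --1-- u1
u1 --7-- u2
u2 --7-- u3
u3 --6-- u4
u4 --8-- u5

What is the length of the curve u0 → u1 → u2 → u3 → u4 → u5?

Arc length = 1 + 7 + 7 + 6 + 8 = 29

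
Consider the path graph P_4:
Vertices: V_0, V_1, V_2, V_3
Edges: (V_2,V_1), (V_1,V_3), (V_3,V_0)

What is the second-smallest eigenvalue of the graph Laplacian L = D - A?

The path graph P_n has Laplacian eigenvalues λ_k = 2 − 2cos(kπ/n), k = 0, 1, …, n−1. Here n = 4:
k=0: 2 − 2cos(0) = 0.0; k=1: 2 − 2cos(π/4) = 0.5858; k=2: 2 − 2cos(π/2) = 2.0; k=3: 2 − 2cos(3π/4) = 3.4142.
Laplacian eigenvalues: [0.0, 0.5858, 2.0, 3.4142]. Algebraic connectivity (smallest non-zero eigenvalue) = 0.5858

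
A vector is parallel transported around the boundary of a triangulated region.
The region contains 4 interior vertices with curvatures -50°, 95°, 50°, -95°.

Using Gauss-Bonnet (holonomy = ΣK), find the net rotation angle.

Holonomy = total enclosed curvature = (-50°) + 95° + 50° + (-95°) = 0°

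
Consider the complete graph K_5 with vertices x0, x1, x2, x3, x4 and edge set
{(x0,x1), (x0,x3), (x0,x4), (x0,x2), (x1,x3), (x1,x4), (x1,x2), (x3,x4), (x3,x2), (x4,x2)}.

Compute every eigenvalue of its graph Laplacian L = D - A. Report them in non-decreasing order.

For the complete graph K_n, L = nI − J (J = all-ones matrix). J has eigenvalues n (once, eigenvector 𝟙) and 0 (multiplicity n−1), so L has eigenvalues 0 (once) and n (multiplicity n−1). Here n = 5: eigenvalue 0 once and 5 with multiplicity 4.
Laplacian eigenvalues (increasing order): [0.0, 5.0, 5.0, 5.0, 5.0]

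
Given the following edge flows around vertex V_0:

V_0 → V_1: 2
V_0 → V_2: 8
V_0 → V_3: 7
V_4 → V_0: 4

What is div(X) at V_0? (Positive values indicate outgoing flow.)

Divergence = sum of outgoing flows = 2 + 8 + 7 + (-4) = 13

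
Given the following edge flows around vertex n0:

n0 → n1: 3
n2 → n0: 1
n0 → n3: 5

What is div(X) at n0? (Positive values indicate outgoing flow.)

Divergence = sum of outgoing flows = 3 + (-1) + 5 = 7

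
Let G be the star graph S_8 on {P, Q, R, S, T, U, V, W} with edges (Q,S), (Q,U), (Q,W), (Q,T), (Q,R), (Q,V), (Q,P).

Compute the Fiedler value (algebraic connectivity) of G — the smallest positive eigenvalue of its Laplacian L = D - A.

The star S_8 is the complete bipartite graph K_{1,7} (one hub of degree 7, 7 leaves of degree 1). The Laplacian spectrum of K_{p,q} is 0, p (multiplicity q−1), q (multiplicity p−1), p+q. With p = 1, q = 7: 0 once, 1 with multiplicity 6, and 8 once. (Check: trace L = sum of degrees = 14 = 6·1 + 8.)
Laplacian eigenvalues: [0.0, 1.0, 1.0, 1.0, 1.0, 1.0, 1.0, 8.0]. Algebraic connectivity (smallest non-zero eigenvalue) = 1.0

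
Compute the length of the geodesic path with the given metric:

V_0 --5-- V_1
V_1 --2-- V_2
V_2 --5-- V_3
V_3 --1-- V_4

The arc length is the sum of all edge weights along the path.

Arc length = 5 + 2 + 5 + 1 = 13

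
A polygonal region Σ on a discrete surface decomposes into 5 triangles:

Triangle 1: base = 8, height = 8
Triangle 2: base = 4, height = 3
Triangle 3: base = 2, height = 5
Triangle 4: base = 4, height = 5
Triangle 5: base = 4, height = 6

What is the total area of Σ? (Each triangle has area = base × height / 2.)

(1/2)×8×8 + (1/2)×4×3 + (1/2)×2×5 + (1/2)×4×5 + (1/2)×4×6 = 65.0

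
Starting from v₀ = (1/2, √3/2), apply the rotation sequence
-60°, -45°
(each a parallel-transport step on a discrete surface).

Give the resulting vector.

Total rotation: (-60°) + (-45°) = -105°. Final vector: (0.7071, -0.7071)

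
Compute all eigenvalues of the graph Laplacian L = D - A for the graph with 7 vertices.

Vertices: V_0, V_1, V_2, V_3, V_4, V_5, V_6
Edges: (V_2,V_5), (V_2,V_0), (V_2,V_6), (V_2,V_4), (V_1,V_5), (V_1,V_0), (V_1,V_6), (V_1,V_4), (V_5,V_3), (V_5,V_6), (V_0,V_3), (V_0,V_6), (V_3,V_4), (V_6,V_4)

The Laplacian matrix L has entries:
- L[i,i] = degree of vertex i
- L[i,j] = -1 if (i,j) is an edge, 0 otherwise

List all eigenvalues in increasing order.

Degrees: deg(V_0) = 4, deg(V_1) = 4, deg(V_2) = 4, deg(V_3) = 3, deg(V_4) = 4, deg(V_5) = 4, deg(V_6) = 5.
L = D − A with rows/columns ordered (V_0, V_1, V_2, V_3, V_4, V_5, V_6):
  [ 4, -1, -1, -1,  0,  0, -1]
  [-1,  4,  0,  0, -1, -1, -1]
  [-1,  0,  4,  0, -1, -1, -1]
  [-1,  0,  0,  3, -1, -1,  0]
  [ 0, -1, -1, -1,  4,  0, -1]
  [ 0, -1, -1, -1,  0,  4, -1]
  [-1, -1, -1,  0, -1, -1,  5]
Characteristic polynomial: det(λI − L) = λ(λ − 3)(λ − 4)³(λ − 6)(λ − 7).
Roots: λ = 0; (λ − 3) = 0 ⇒ λ = 3; (λ − 4) = 0 ⇒ λ = 4 (multiplicity 3); (λ − 6) = 0 ⇒ λ = 6; (λ − 7) = 0 ⇒ λ = 7.
(Check: the roots sum (with multiplicity) to 28, matching trace L = Σdeg = 2·14 = 28.)
Laplacian eigenvalues (increasing order): [0.0, 3.0, 4.0, 4.0, 4.0, 6.0, 7.0]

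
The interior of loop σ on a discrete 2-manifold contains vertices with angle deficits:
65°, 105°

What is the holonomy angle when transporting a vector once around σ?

Holonomy = total enclosed curvature = 65° + 105° = 170°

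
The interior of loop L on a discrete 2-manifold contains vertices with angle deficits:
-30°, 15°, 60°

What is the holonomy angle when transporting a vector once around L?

Holonomy = total enclosed curvature = (-30°) + 15° + 60° = 45°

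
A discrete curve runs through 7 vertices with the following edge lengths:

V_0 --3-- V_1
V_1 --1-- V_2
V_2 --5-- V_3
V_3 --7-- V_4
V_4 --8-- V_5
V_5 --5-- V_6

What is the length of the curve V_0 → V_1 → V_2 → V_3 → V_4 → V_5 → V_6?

Arc length = 3 + 1 + 5 + 7 + 8 + 5 = 29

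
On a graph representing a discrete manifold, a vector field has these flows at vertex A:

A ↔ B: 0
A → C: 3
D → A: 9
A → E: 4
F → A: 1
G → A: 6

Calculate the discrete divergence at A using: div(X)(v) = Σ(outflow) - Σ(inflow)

Divergence = sum of outgoing flows = 0 + 3 + (-9) + 4 + (-1) + (-6) = -9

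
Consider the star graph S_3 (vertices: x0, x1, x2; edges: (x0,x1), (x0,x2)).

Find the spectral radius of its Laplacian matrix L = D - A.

The star S_3 is the complete bipartite graph K_{1,2} (one hub of degree 2, 2 leaves of degree 1). The Laplacian spectrum of K_{p,q} is 0, p (multiplicity q−1), q (multiplicity p−1), p+q. With p = 1, q = 2: 0 once, 1 with multiplicity 1, and 3 once. (Check: trace L = sum of degrees = 4 = 1·1 + 3.)
Laplacian eigenvalues: [0.0, 1.0, 3.0]. Largest eigenvalue (spectral radius) = 3.0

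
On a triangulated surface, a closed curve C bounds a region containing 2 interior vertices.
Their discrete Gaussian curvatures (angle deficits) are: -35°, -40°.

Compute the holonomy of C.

Holonomy = total enclosed curvature = (-35°) + (-40°) = -75°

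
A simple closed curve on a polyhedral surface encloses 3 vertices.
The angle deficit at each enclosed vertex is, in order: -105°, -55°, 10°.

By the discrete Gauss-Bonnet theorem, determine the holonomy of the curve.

Holonomy = total enclosed curvature = (-105°) + (-55°) + 10° = -150°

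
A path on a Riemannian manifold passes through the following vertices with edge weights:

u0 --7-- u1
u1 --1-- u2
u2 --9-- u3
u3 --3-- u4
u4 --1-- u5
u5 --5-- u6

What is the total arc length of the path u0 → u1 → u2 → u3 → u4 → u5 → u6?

Arc length = 7 + 1 + 9 + 3 + 1 + 5 = 26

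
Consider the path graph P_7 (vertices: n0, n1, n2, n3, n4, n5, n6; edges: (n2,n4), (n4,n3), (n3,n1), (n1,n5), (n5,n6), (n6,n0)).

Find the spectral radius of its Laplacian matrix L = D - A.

The path graph P_n has Laplacian eigenvalues λ_k = 2 − 2cos(kπ/n), k = 0, 1, …, n−1. Here n = 7:
k=0: 2 − 2cos(0) = 0.0; k=1: 2 − 2cos(π/7) = 0.1981; k=2: 2 − 2cos(2π/7) = 0.753; k=3: 2 − 2cos(3π/7) = 1.555; k=4: 2 − 2cos(4π/7) = 2.445; k=5: 2 − 2cos(5π/7) = 3.247; k=6: 2 − 2cos(6π/7) = 3.8019.
Laplacian eigenvalues: [0.0, 0.1981, 0.753, 1.555, 2.445, 3.247, 3.8019]. Largest eigenvalue (spectral radius) = 3.8019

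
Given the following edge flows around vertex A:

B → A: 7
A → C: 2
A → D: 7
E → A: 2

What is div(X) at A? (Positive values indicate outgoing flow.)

Divergence = sum of outgoing flows = (-7) + 2 + 7 + (-2) = 0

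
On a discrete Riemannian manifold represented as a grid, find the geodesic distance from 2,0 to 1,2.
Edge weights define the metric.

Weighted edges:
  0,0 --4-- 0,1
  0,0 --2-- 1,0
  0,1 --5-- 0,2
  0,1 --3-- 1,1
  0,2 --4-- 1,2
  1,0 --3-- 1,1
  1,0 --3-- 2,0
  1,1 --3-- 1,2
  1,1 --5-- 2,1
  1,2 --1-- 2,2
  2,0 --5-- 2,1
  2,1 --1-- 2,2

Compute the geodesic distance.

Shortest path: 2,0 → 2,1 → 2,2 → 1,2, total weight = 7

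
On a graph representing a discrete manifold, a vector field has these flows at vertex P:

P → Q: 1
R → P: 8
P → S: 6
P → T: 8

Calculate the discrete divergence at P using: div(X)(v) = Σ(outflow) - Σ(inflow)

Divergence = sum of outgoing flows = 1 + (-8) + 6 + 8 = 7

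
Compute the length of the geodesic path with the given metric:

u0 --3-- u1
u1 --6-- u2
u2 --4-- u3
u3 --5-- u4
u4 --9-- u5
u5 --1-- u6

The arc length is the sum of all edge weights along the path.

Arc length = 3 + 6 + 4 + 5 + 9 + 1 = 28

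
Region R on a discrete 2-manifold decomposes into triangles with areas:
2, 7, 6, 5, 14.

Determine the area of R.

2 + 7 + 6 + 5 + 14 = 34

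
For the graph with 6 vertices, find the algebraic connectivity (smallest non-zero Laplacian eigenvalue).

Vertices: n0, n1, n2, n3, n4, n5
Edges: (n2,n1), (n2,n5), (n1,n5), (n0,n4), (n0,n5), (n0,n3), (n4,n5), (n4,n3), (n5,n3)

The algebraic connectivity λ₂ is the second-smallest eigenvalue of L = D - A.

Degrees: deg(n0) = 3, deg(n1) = 2, deg(n2) = 2, deg(n3) = 3, deg(n4) = 3, deg(n5) = 5.
L = D − A with rows/columns ordered (n0, n1, n2, n3, n4, n5):
  [ 3,  0,  0, -1, -1, -1]
  [ 0,  2, -1,  0,  0, -1]
  [ 0, -1,  2,  0,  0, -1]
  [-1,  0,  0,  3, -1, -1]
  [-1,  0,  0, -1,  3, -1]
  [-1, -1, -1, -1, -1,  5]
Characteristic polynomial: det(λI − L) = λ(λ − 1)(λ − 3)(λ − 4)²(λ − 6).
Roots: λ = 0; (λ − 1) = 0 ⇒ λ = 1; (λ − 3) = 0 ⇒ λ = 3; (λ − 4) = 0 ⇒ λ = 4 (multiplicity 2); (λ − 6) = 0 ⇒ λ = 6.
(Check: the roots sum (with multiplicity) to 18, matching trace L = Σdeg = 2·9 = 18.)
Laplacian eigenvalues: [0.0, 1.0, 3.0, 4.0, 4.0, 6.0]. Algebraic connectivity (smallest non-zero eigenvalue) = 1.0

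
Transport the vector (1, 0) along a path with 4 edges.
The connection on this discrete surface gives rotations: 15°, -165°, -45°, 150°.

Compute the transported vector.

Total rotation: 15° + (-165°) + (-45°) + 150° = -45°. Final vector: (0.7071, -0.7071)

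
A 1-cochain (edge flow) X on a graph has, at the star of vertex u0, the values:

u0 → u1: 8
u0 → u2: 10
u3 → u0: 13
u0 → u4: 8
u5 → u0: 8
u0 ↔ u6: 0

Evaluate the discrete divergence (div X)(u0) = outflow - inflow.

Divergence = sum of outgoing flows = 8 + 10 + (-13) + 8 + (-8) + 0 = 5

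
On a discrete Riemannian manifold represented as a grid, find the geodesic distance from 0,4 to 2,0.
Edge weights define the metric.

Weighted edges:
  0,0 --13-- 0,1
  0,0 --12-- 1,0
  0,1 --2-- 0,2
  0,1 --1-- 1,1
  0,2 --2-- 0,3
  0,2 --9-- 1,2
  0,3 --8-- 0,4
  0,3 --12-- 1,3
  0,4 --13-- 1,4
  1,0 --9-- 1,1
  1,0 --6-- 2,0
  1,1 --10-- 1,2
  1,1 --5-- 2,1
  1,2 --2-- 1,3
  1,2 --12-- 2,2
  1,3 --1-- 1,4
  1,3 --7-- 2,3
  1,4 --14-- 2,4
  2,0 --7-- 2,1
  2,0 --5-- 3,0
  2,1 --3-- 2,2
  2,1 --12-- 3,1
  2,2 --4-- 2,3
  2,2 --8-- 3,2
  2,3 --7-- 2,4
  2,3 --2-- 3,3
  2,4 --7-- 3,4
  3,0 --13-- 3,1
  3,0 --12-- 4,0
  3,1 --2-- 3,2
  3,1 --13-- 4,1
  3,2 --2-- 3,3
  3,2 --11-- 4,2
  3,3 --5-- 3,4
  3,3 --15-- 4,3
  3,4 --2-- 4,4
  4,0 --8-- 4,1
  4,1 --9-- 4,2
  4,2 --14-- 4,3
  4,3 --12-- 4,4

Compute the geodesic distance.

Shortest path: 0,4 → 0,3 → 0,2 → 0,1 → 1,1 → 2,1 → 2,0, total weight = 25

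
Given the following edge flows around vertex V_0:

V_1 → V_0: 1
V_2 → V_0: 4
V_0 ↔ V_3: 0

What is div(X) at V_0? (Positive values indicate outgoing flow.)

Divergence = sum of outgoing flows = (-1) + (-4) + 0 = -5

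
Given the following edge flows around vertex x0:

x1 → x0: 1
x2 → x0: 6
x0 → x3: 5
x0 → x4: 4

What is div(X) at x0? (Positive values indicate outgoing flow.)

Divergence = sum of outgoing flows = (-1) + (-6) + 5 + 4 = 2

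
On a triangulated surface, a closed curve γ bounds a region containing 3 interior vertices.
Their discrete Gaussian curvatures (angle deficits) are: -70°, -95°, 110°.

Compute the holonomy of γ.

Holonomy = total enclosed curvature = (-70°) + (-95°) + 110° = -55°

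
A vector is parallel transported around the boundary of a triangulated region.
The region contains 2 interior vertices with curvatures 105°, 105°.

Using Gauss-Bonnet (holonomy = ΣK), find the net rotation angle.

Holonomy = total enclosed curvature = 105° + 105° = 210°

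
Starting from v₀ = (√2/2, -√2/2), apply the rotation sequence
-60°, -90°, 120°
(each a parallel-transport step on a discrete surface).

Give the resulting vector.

Total rotation: (-60°) + (-90°) + 120° = -30°. Final vector: (0.2588, -0.9659)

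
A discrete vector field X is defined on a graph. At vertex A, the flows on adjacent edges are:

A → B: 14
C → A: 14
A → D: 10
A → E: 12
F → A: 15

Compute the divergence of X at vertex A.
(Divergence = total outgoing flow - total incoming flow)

Divergence = sum of outgoing flows = 14 + (-14) + 10 + 12 + (-15) = 7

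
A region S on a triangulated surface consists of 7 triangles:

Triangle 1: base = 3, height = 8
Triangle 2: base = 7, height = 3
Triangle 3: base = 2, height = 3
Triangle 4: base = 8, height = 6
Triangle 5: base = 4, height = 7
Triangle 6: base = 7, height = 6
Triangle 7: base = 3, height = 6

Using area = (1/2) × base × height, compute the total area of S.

(1/2)×3×8 + (1/2)×7×3 + (1/2)×2×3 + (1/2)×8×6 + (1/2)×4×7 + (1/2)×7×6 + (1/2)×3×6 = 93.5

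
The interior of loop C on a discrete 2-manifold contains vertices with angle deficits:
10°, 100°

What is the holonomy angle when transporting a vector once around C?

Holonomy = total enclosed curvature = 10° + 100° = 110°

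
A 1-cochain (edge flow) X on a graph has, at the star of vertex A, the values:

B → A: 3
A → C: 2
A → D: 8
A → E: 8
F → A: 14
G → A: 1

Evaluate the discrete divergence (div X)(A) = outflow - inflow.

Divergence = sum of outgoing flows = (-3) + 2 + 8 + 8 + (-14) + (-1) = 0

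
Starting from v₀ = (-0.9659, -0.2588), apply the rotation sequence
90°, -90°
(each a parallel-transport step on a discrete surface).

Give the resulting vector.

Total rotation: 90° + (-90°) = 0°. Final vector: (-0.9659, -0.2588)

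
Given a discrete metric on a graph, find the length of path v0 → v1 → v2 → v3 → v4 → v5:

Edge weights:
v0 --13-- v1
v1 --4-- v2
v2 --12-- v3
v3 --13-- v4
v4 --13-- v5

Arc length = 13 + 4 + 12 + 13 + 13 = 55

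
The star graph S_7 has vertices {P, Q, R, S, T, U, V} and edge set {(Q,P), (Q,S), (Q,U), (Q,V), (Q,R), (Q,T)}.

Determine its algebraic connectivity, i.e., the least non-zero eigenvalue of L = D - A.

The star S_7 is the complete bipartite graph K_{1,6} (one hub of degree 6, 6 leaves of degree 1). The Laplacian spectrum of K_{p,q} is 0, p (multiplicity q−1), q (multiplicity p−1), p+q. With p = 1, q = 6: 0 once, 1 with multiplicity 5, and 7 once. (Check: trace L = sum of degrees = 12 = 5·1 + 7.)
Laplacian eigenvalues: [0.0, 1.0, 1.0, 1.0, 1.0, 1.0, 7.0]. Algebraic connectivity (smallest non-zero eigenvalue) = 1.0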